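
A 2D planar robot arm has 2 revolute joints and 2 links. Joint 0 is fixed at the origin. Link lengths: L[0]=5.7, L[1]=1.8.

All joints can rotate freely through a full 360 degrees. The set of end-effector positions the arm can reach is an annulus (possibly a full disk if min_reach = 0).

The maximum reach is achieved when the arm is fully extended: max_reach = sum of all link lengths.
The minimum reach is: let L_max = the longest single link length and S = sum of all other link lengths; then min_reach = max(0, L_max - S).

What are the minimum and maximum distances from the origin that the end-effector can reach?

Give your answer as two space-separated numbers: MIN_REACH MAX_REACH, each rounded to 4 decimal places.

Link lengths: [5.7, 1.8]
max_reach = 5.7 + 1.8 = 7.5
L_max = max([5.7, 1.8]) = 5.7
S (sum of others) = 7.5 - 5.7 = 1.8
min_reach = max(0, 5.7 - 1.8) = max(0, 3.9) = 3.9

Answer: 3.9000 7.5000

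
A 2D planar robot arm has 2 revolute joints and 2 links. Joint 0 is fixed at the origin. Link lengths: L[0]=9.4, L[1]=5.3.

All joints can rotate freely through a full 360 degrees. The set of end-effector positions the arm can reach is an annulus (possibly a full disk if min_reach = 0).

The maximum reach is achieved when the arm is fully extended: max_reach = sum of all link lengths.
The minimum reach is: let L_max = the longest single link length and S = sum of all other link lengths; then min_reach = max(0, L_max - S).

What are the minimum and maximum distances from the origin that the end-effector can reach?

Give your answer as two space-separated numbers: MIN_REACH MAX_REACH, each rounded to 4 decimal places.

Answer: 4.1000 14.7000

Derivation:
Link lengths: [9.4, 5.3]
max_reach = 9.4 + 5.3 = 14.7
L_max = max([9.4, 5.3]) = 9.4
S (sum of others) = 14.7 - 9.4 = 5.3
min_reach = max(0, 9.4 - 5.3) = max(0, 4.1) = 4.1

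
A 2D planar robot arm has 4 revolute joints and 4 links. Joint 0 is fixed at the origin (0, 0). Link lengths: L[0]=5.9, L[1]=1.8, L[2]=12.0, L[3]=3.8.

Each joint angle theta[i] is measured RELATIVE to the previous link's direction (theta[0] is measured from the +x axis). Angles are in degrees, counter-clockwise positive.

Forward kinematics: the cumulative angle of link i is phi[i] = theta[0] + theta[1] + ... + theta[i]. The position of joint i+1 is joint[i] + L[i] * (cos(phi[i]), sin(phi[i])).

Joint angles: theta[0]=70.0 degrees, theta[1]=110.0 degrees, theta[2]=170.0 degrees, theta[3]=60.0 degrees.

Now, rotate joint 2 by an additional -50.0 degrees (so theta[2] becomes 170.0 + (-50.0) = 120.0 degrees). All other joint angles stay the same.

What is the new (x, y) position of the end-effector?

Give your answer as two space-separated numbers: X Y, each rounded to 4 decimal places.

Answer: 10.0179 -4.8481

Derivation:
joint[0] = (0.0000, 0.0000)  (base)
link 0: phi[0] = 70 = 70 deg
  cos(70 deg) = 0.3420, sin(70 deg) = 0.9397
  joint[1] = (0.0000, 0.0000) + 5.9 * (0.3420, 0.9397) = (0.0000 + 2.0179, 0.0000 + 5.5442) = (2.0179, 5.5442)
link 1: phi[1] = 70 + 110 = 180 deg
  cos(180 deg) = -1.0000, sin(180 deg) = 0.0000
  joint[2] = (2.0179, 5.5442) + 1.8 * (-1.0000, 0.0000) = (2.0179 + -1.8000, 5.5442 + 0.0000) = (0.2179, 5.5442)
link 2: phi[2] = 70 + 110 + 120 = 300 deg
  cos(300 deg) = 0.5000, sin(300 deg) = -0.8660
  joint[3] = (0.2179, 5.5442) + 12 * (0.5000, -0.8660) = (0.2179 + 6.0000, 5.5442 + -10.3923) = (6.2179, -4.8481)
link 3: phi[3] = 70 + 110 + 120 + 60 = 360 deg
  cos(360 deg) = 1.0000, sin(360 deg) = -0.0000
  joint[4] = (6.2179, -4.8481) + 3.8 * (1.0000, -0.0000) = (6.2179 + 3.8000, -4.8481 + -0.0000) = (10.0179, -4.8481)
End effector: (10.0179, -4.8481)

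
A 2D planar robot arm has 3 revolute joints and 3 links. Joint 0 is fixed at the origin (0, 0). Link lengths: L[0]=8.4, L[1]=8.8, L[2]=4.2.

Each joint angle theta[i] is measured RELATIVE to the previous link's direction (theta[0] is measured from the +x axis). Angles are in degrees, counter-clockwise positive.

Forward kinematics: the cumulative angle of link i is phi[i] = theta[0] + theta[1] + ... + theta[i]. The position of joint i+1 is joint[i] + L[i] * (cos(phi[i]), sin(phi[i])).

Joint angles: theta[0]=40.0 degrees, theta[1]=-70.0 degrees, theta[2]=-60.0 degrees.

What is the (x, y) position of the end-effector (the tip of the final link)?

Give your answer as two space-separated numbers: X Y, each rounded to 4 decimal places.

joint[0] = (0.0000, 0.0000)  (base)
link 0: phi[0] = 40 = 40 deg
  cos(40 deg) = 0.7660, sin(40 deg) = 0.6428
  joint[1] = (0.0000, 0.0000) + 8.4 * (0.7660, 0.6428) = (0.0000 + 6.4348, 0.0000 + 5.3994) = (6.4348, 5.3994)
link 1: phi[1] = 40 + -70 = -30 deg
  cos(-30 deg) = 0.8660, sin(-30 deg) = -0.5000
  joint[2] = (6.4348, 5.3994) + 8.8 * (0.8660, -0.5000) = (6.4348 + 7.6210, 5.3994 + -4.4000) = (14.0558, 0.9994)
link 2: phi[2] = 40 + -70 + -60 = -90 deg
  cos(-90 deg) = 0.0000, sin(-90 deg) = -1.0000
  joint[3] = (14.0558, 0.9994) + 4.2 * (0.0000, -1.0000) = (14.0558 + 0.0000, 0.9994 + -4.2000) = (14.0558, -3.2006)
End effector: (14.0558, -3.2006)

Answer: 14.0558 -3.2006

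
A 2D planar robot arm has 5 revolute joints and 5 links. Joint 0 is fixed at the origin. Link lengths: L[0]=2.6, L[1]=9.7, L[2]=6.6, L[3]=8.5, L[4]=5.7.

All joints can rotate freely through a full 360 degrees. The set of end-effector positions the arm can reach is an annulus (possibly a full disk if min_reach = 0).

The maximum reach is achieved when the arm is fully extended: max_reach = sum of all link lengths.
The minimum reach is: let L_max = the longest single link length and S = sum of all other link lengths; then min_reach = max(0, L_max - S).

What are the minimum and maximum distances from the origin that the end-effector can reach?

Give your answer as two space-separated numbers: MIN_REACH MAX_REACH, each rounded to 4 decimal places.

Answer: 0.0000 33.1000

Derivation:
Link lengths: [2.6, 9.7, 6.6, 8.5, 5.7]
max_reach = 2.6 + 9.7 + 6.6 + 8.5 + 5.7 = 33.1
L_max = max([2.6, 9.7, 6.6, 8.5, 5.7]) = 9.7
S (sum of others) = 33.1 - 9.7 = 23.4
min_reach = max(0, 9.7 - 23.4) = max(0, -13.7) = 0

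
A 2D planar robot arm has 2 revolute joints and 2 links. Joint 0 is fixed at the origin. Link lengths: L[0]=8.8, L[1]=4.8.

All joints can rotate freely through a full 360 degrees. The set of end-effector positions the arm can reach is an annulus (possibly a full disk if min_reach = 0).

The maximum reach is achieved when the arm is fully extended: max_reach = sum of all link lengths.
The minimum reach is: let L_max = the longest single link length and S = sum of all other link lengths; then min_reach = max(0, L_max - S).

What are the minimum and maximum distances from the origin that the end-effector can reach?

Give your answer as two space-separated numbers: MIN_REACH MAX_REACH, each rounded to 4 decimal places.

Answer: 4.0000 13.6000

Derivation:
Link lengths: [8.8, 4.8]
max_reach = 8.8 + 4.8 = 13.6
L_max = max([8.8, 4.8]) = 8.8
S (sum of others) = 13.6 - 8.8 = 4.8
min_reach = max(0, 8.8 - 4.8) = max(0, 4) = 4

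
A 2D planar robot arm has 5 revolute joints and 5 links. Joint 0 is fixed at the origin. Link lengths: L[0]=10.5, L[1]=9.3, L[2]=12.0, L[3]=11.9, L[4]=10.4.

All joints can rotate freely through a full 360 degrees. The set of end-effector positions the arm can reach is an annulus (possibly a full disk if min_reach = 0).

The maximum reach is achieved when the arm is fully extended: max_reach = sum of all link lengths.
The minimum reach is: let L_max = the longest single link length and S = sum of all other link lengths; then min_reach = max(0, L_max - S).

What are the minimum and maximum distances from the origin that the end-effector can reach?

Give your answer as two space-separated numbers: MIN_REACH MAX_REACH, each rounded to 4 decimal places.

Link lengths: [10.5, 9.3, 12.0, 11.9, 10.4]
max_reach = 10.5 + 9.3 + 12 + 11.9 + 10.4 = 54.1
L_max = max([10.5, 9.3, 12.0, 11.9, 10.4]) = 12
S (sum of others) = 54.1 - 12 = 42.1
min_reach = max(0, 12 - 42.1) = max(0, -30.1) = 0

Answer: 0.0000 54.1000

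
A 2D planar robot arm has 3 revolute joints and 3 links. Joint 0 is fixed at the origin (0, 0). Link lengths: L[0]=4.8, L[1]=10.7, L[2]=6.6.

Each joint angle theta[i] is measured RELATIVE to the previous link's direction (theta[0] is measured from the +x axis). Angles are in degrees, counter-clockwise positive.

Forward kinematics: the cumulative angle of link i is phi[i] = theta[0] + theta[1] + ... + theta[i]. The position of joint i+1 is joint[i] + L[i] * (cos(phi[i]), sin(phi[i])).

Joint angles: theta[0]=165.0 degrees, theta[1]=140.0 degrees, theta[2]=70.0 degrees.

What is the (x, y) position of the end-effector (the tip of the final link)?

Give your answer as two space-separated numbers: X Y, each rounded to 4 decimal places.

joint[0] = (0.0000, 0.0000)  (base)
link 0: phi[0] = 165 = 165 deg
  cos(165 deg) = -0.9659, sin(165 deg) = 0.2588
  joint[1] = (0.0000, 0.0000) + 4.8 * (-0.9659, 0.2588) = (0.0000 + -4.6364, 0.0000 + 1.2423) = (-4.6364, 1.2423)
link 1: phi[1] = 165 + 140 = 305 deg
  cos(305 deg) = 0.5736, sin(305 deg) = -0.8192
  joint[2] = (-4.6364, 1.2423) + 10.7 * (0.5736, -0.8192) = (-4.6364 + 6.1373, 1.2423 + -8.7649) = (1.5008, -7.5226)
link 2: phi[2] = 165 + 140 + 70 = 375 deg
  cos(375 deg) = 0.9659, sin(375 deg) = 0.2588
  joint[3] = (1.5008, -7.5226) + 6.6 * (0.9659, 0.2588) = (1.5008 + 6.3751, -7.5226 + 1.7082) = (7.8759, -5.8144)
End effector: (7.8759, -5.8144)

Answer: 7.8759 -5.8144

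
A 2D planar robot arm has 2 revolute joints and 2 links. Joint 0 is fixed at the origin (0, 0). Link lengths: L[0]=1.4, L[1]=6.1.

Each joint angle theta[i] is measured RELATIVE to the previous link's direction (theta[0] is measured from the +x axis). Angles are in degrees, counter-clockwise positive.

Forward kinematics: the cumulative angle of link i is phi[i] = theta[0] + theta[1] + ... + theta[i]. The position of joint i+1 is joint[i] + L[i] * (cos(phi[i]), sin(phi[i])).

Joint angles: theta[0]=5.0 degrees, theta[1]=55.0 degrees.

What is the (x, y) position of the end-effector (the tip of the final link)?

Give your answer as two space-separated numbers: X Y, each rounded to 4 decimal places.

joint[0] = (0.0000, 0.0000)  (base)
link 0: phi[0] = 5 = 5 deg
  cos(5 deg) = 0.9962, sin(5 deg) = 0.0872
  joint[1] = (0.0000, 0.0000) + 1.4 * (0.9962, 0.0872) = (0.0000 + 1.3947, 0.0000 + 0.1220) = (1.3947, 0.1220)
link 1: phi[1] = 5 + 55 = 60 deg
  cos(60 deg) = 0.5000, sin(60 deg) = 0.8660
  joint[2] = (1.3947, 0.1220) + 6.1 * (0.5000, 0.8660) = (1.3947 + 3.0500, 0.1220 + 5.2828) = (4.4447, 5.4048)
End effector: (4.4447, 5.4048)

Answer: 4.4447 5.4048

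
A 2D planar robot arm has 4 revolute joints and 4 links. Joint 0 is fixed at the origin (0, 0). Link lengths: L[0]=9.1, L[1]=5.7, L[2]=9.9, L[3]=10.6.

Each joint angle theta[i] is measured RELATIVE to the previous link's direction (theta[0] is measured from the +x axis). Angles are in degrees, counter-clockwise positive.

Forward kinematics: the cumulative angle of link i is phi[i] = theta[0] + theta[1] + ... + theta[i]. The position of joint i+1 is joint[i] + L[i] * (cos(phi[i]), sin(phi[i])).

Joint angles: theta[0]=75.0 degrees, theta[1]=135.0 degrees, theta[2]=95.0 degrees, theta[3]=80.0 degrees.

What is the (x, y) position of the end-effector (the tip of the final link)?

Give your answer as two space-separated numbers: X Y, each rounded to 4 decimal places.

Answer: 12.7042 2.3101

Derivation:
joint[0] = (0.0000, 0.0000)  (base)
link 0: phi[0] = 75 = 75 deg
  cos(75 deg) = 0.2588, sin(75 deg) = 0.9659
  joint[1] = (0.0000, 0.0000) + 9.1 * (0.2588, 0.9659) = (0.0000 + 2.3553, 0.0000 + 8.7899) = (2.3553, 8.7899)
link 1: phi[1] = 75 + 135 = 210 deg
  cos(210 deg) = -0.8660, sin(210 deg) = -0.5000
  joint[2] = (2.3553, 8.7899) + 5.7 * (-0.8660, -0.5000) = (2.3553 + -4.9363, 8.7899 + -2.8500) = (-2.5811, 5.9399)
link 2: phi[2] = 75 + 135 + 95 = 305 deg
  cos(305 deg) = 0.5736, sin(305 deg) = -0.8192
  joint[3] = (-2.5811, 5.9399) + 9.9 * (0.5736, -0.8192) = (-2.5811 + 5.6784, 5.9399 + -8.1096) = (3.0973, -2.1697)
link 3: phi[3] = 75 + 135 + 95 + 80 = 385 deg
  cos(385 deg) = 0.9063, sin(385 deg) = 0.4226
  joint[4] = (3.0973, -2.1697) + 10.6 * (0.9063, 0.4226) = (3.0973 + 9.6069, -2.1697 + 4.4798) = (12.7042, 2.3101)
End effector: (12.7042, 2.3101)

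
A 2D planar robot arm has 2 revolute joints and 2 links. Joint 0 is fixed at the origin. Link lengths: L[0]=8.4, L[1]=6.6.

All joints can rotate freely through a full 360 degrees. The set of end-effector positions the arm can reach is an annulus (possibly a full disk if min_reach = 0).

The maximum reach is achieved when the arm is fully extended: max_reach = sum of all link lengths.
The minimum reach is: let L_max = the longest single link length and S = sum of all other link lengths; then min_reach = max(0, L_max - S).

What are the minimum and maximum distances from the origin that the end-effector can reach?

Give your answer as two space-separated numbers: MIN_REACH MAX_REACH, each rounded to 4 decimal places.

Answer: 1.8000 15.0000

Derivation:
Link lengths: [8.4, 6.6]
max_reach = 8.4 + 6.6 = 15
L_max = max([8.4, 6.6]) = 8.4
S (sum of others) = 15 - 8.4 = 6.6
min_reach = max(0, 8.4 - 6.6) = max(0, 1.8) = 1.8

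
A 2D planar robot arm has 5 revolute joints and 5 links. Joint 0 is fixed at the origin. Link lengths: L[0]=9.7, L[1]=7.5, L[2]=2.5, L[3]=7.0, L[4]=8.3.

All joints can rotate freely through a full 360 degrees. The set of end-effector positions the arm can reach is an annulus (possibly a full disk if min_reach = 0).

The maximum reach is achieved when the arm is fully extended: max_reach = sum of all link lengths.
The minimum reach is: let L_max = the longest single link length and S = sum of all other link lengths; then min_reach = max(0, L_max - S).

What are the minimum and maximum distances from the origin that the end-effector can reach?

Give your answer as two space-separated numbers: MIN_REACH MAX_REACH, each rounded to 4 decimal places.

Answer: 0.0000 35.0000

Derivation:
Link lengths: [9.7, 7.5, 2.5, 7.0, 8.3]
max_reach = 9.7 + 7.5 + 2.5 + 7 + 8.3 = 35
L_max = max([9.7, 7.5, 2.5, 7.0, 8.3]) = 9.7
S (sum of others) = 35 - 9.7 = 25.3
min_reach = max(0, 9.7 - 25.3) = max(0, -15.6) = 0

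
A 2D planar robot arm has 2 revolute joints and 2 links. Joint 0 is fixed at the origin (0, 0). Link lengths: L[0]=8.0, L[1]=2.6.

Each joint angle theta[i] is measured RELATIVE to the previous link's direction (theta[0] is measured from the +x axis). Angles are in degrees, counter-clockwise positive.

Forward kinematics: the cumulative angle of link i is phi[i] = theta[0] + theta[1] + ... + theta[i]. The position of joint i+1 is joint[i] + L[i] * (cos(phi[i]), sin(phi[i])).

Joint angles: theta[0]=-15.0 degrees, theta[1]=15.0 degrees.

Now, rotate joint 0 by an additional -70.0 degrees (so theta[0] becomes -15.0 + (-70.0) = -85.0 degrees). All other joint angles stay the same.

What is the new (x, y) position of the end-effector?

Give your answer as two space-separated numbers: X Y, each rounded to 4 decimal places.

Answer: 1.5865 -10.4128

Derivation:
joint[0] = (0.0000, 0.0000)  (base)
link 0: phi[0] = -85 = -85 deg
  cos(-85 deg) = 0.0872, sin(-85 deg) = -0.9962
  joint[1] = (0.0000, 0.0000) + 8 * (0.0872, -0.9962) = (0.0000 + 0.6972, 0.0000 + -7.9696) = (0.6972, -7.9696)
link 1: phi[1] = -85 + 15 = -70 deg
  cos(-70 deg) = 0.3420, sin(-70 deg) = -0.9397
  joint[2] = (0.6972, -7.9696) + 2.6 * (0.3420, -0.9397) = (0.6972 + 0.8893, -7.9696 + -2.4432) = (1.5865, -10.4128)
End effector: (1.5865, -10.4128)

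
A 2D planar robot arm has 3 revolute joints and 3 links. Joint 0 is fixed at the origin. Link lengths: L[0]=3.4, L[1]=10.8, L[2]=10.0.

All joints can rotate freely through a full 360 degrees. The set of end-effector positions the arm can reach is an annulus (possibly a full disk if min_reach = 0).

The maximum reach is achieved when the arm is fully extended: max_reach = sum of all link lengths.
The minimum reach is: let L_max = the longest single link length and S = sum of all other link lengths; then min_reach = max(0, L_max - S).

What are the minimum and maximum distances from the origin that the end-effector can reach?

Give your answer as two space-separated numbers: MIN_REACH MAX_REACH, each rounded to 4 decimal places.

Link lengths: [3.4, 10.8, 10.0]
max_reach = 3.4 + 10.8 + 10 = 24.2
L_max = max([3.4, 10.8, 10.0]) = 10.8
S (sum of others) = 24.2 - 10.8 = 13.4
min_reach = max(0, 10.8 - 13.4) = max(0, -2.6) = 0

Answer: 0.0000 24.2000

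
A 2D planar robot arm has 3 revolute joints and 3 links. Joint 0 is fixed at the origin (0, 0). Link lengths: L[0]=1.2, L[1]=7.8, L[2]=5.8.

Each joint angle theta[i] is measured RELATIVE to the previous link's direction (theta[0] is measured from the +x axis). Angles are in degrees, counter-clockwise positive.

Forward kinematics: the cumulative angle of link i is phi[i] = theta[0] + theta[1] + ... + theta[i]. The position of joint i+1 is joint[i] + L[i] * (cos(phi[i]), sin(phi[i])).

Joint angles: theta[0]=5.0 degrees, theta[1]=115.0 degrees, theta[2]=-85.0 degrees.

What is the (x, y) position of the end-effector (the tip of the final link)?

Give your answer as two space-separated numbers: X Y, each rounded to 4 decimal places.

Answer: 2.0465 10.1863

Derivation:
joint[0] = (0.0000, 0.0000)  (base)
link 0: phi[0] = 5 = 5 deg
  cos(5 deg) = 0.9962, sin(5 deg) = 0.0872
  joint[1] = (0.0000, 0.0000) + 1.2 * (0.9962, 0.0872) = (0.0000 + 1.1954, 0.0000 + 0.1046) = (1.1954, 0.1046)
link 1: phi[1] = 5 + 115 = 120 deg
  cos(120 deg) = -0.5000, sin(120 deg) = 0.8660
  joint[2] = (1.1954, 0.1046) + 7.8 * (-0.5000, 0.8660) = (1.1954 + -3.9000, 0.1046 + 6.7550) = (-2.7046, 6.8596)
link 2: phi[2] = 5 + 115 + -85 = 35 deg
  cos(35 deg) = 0.8192, sin(35 deg) = 0.5736
  joint[3] = (-2.7046, 6.8596) + 5.8 * (0.8192, 0.5736) = (-2.7046 + 4.7511, 6.8596 + 3.3267) = (2.0465, 10.1863)
End effector: (2.0465, 10.1863)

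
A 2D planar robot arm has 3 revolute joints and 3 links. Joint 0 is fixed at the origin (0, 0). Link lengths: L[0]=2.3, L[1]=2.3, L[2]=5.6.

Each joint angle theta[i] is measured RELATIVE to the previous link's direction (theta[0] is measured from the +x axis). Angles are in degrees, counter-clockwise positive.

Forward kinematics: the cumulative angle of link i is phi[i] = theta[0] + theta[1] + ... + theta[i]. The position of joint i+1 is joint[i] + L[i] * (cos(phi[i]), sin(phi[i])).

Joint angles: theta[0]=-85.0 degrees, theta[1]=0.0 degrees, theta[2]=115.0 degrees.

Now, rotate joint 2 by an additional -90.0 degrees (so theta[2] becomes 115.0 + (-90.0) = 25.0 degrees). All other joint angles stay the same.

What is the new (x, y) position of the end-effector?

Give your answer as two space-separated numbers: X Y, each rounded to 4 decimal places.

joint[0] = (0.0000, 0.0000)  (base)
link 0: phi[0] = -85 = -85 deg
  cos(-85 deg) = 0.0872, sin(-85 deg) = -0.9962
  joint[1] = (0.0000, 0.0000) + 2.3 * (0.0872, -0.9962) = (0.0000 + 0.2005, 0.0000 + -2.2912) = (0.2005, -2.2912)
link 1: phi[1] = -85 + 0 = -85 deg
  cos(-85 deg) = 0.0872, sin(-85 deg) = -0.9962
  joint[2] = (0.2005, -2.2912) + 2.3 * (0.0872, -0.9962) = (0.2005 + 0.2005, -2.2912 + -2.2912) = (0.4009, -4.5825)
link 2: phi[2] = -85 + 0 + 25 = -60 deg
  cos(-60 deg) = 0.5000, sin(-60 deg) = -0.8660
  joint[3] = (0.4009, -4.5825) + 5.6 * (0.5000, -0.8660) = (0.4009 + 2.8000, -4.5825 + -4.8497) = (3.2009, -9.4322)
End effector: (3.2009, -9.4322)

Answer: 3.2009 -9.4322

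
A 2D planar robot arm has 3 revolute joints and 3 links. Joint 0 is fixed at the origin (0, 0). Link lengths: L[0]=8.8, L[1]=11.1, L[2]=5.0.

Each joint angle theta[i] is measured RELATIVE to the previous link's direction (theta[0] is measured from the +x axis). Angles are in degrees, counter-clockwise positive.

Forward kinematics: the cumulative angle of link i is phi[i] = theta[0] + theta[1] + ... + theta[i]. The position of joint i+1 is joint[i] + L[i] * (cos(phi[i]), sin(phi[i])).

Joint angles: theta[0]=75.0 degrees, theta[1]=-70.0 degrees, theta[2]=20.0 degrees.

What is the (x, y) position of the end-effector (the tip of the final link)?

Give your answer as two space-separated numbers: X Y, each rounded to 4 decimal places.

Answer: 17.8669 11.5807

Derivation:
joint[0] = (0.0000, 0.0000)  (base)
link 0: phi[0] = 75 = 75 deg
  cos(75 deg) = 0.2588, sin(75 deg) = 0.9659
  joint[1] = (0.0000, 0.0000) + 8.8 * (0.2588, 0.9659) = (0.0000 + 2.2776, 0.0000 + 8.5001) = (2.2776, 8.5001)
link 1: phi[1] = 75 + -70 = 5 deg
  cos(5 deg) = 0.9962, sin(5 deg) = 0.0872
  joint[2] = (2.2776, 8.5001) + 11.1 * (0.9962, 0.0872) = (2.2776 + 11.0578, 8.5001 + 0.9674) = (13.3354, 9.4676)
link 2: phi[2] = 75 + -70 + 20 = 25 deg
  cos(25 deg) = 0.9063, sin(25 deg) = 0.4226
  joint[3] = (13.3354, 9.4676) + 5 * (0.9063, 0.4226) = (13.3354 + 4.5315, 9.4676 + 2.1131) = (17.8669, 11.5807)
End effector: (17.8669, 11.5807)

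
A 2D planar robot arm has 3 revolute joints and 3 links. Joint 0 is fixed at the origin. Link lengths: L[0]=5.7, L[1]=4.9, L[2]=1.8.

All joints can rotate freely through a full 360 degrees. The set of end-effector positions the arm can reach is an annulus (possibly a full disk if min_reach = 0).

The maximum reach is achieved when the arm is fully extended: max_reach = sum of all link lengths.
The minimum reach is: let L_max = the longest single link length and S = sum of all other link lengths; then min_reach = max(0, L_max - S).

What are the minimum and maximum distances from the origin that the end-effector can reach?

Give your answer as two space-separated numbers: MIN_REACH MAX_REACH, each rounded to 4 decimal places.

Link lengths: [5.7, 4.9, 1.8]
max_reach = 5.7 + 4.9 + 1.8 = 12.4
L_max = max([5.7, 4.9, 1.8]) = 5.7
S (sum of others) = 12.4 - 5.7 = 6.7
min_reach = max(0, 5.7 - 6.7) = max(0, -1) = 0

Answer: 0.0000 12.4000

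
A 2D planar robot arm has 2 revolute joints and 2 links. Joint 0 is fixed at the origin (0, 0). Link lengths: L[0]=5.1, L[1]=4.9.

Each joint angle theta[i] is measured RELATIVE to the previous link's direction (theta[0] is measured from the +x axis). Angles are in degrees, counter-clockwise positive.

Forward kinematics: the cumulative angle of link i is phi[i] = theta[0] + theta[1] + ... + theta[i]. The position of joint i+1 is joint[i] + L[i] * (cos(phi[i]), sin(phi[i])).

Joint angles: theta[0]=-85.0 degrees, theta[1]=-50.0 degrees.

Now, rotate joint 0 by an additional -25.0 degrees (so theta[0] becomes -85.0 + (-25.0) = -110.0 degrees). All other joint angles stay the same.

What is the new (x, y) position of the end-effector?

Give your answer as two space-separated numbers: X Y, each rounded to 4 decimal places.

joint[0] = (0.0000, 0.0000)  (base)
link 0: phi[0] = -110 = -110 deg
  cos(-110 deg) = -0.3420, sin(-110 deg) = -0.9397
  joint[1] = (0.0000, 0.0000) + 5.1 * (-0.3420, -0.9397) = (0.0000 + -1.7443, 0.0000 + -4.7924) = (-1.7443, -4.7924)
link 1: phi[1] = -110 + -50 = -160 deg
  cos(-160 deg) = -0.9397, sin(-160 deg) = -0.3420
  joint[2] = (-1.7443, -4.7924) + 4.9 * (-0.9397, -0.3420) = (-1.7443 + -4.6045, -4.7924 + -1.6759) = (-6.3488, -6.4683)
End effector: (-6.3488, -6.4683)

Answer: -6.3488 -6.4683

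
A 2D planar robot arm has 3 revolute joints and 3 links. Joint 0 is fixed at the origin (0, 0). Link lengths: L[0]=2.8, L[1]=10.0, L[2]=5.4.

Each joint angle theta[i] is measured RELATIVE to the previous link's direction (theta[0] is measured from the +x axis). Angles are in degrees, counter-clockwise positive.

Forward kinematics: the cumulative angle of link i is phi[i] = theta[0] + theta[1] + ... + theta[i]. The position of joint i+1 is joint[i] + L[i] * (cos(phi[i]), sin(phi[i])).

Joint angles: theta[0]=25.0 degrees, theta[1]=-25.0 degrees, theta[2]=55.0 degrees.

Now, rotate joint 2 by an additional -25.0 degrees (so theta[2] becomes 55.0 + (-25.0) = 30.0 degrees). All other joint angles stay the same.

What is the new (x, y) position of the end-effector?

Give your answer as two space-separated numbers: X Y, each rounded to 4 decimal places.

joint[0] = (0.0000, 0.0000)  (base)
link 0: phi[0] = 25 = 25 deg
  cos(25 deg) = 0.9063, sin(25 deg) = 0.4226
  joint[1] = (0.0000, 0.0000) + 2.8 * (0.9063, 0.4226) = (0.0000 + 2.5377, 0.0000 + 1.1833) = (2.5377, 1.1833)
link 1: phi[1] = 25 + -25 = 0 deg
  cos(0 deg) = 1.0000, sin(0 deg) = 0.0000
  joint[2] = (2.5377, 1.1833) + 10 * (1.0000, 0.0000) = (2.5377 + 10.0000, 1.1833 + 0.0000) = (12.5377, 1.1833)
link 2: phi[2] = 25 + -25 + 30 = 30 deg
  cos(30 deg) = 0.8660, sin(30 deg) = 0.5000
  joint[3] = (12.5377, 1.1833) + 5.4 * (0.8660, 0.5000) = (12.5377 + 4.6765, 1.1833 + 2.7000) = (17.2142, 3.8833)
End effector: (17.2142, 3.8833)

Answer: 17.2142 3.8833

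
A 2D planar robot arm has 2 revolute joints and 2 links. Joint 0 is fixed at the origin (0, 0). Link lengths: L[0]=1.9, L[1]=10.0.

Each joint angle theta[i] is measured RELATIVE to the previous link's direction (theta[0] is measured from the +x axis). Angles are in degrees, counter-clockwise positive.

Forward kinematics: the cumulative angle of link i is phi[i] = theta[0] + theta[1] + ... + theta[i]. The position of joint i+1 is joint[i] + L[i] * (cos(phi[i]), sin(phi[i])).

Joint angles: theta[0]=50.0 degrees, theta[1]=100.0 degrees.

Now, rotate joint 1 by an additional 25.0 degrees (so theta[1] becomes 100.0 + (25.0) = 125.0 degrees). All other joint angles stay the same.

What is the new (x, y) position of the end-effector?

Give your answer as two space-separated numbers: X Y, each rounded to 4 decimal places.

joint[0] = (0.0000, 0.0000)  (base)
link 0: phi[0] = 50 = 50 deg
  cos(50 deg) = 0.6428, sin(50 deg) = 0.7660
  joint[1] = (0.0000, 0.0000) + 1.9 * (0.6428, 0.7660) = (0.0000 + 1.2213, 0.0000 + 1.4555) = (1.2213, 1.4555)
link 1: phi[1] = 50 + 125 = 175 deg
  cos(175 deg) = -0.9962, sin(175 deg) = 0.0872
  joint[2] = (1.2213, 1.4555) + 10 * (-0.9962, 0.0872) = (1.2213 + -9.9619, 1.4555 + 0.8716) = (-8.7407, 2.3270)
End effector: (-8.7407, 2.3270)

Answer: -8.7407 2.3270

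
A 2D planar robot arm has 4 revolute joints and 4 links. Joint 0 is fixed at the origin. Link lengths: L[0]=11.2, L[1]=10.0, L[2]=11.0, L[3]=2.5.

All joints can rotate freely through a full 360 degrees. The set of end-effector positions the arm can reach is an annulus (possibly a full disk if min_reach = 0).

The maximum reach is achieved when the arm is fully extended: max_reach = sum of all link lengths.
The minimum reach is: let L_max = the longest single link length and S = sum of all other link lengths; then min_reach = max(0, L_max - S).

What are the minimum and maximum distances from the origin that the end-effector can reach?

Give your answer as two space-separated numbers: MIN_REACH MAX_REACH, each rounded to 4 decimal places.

Answer: 0.0000 34.7000

Derivation:
Link lengths: [11.2, 10.0, 11.0, 2.5]
max_reach = 11.2 + 10 + 11 + 2.5 = 34.7
L_max = max([11.2, 10.0, 11.0, 2.5]) = 11.2
S (sum of others) = 34.7 - 11.2 = 23.5
min_reach = max(0, 11.2 - 23.5) = max(0, -12.3) = 0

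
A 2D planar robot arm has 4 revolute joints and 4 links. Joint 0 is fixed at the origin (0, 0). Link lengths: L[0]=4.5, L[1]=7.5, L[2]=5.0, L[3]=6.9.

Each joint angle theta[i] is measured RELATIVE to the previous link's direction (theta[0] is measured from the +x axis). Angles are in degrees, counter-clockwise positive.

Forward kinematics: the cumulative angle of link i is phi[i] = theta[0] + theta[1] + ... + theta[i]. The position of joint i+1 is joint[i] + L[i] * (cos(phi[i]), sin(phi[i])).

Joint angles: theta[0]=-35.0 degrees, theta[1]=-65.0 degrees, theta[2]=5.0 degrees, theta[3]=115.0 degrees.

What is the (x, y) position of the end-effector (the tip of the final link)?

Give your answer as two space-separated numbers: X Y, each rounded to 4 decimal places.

Answer: 8.4319 -12.5882

Derivation:
joint[0] = (0.0000, 0.0000)  (base)
link 0: phi[0] = -35 = -35 deg
  cos(-35 deg) = 0.8192, sin(-35 deg) = -0.5736
  joint[1] = (0.0000, 0.0000) + 4.5 * (0.8192, -0.5736) = (0.0000 + 3.6862, 0.0000 + -2.5811) = (3.6862, -2.5811)
link 1: phi[1] = -35 + -65 = -100 deg
  cos(-100 deg) = -0.1736, sin(-100 deg) = -0.9848
  joint[2] = (3.6862, -2.5811) + 7.5 * (-0.1736, -0.9848) = (3.6862 + -1.3024, -2.5811 + -7.3861) = (2.3838, -9.9672)
link 2: phi[2] = -35 + -65 + 5 = -95 deg
  cos(-95 deg) = -0.0872, sin(-95 deg) = -0.9962
  joint[3] = (2.3838, -9.9672) + 5 * (-0.0872, -0.9962) = (2.3838 + -0.4358, -9.9672 + -4.9810) = (1.9480, -14.9481)
link 3: phi[3] = -35 + -65 + 5 + 115 = 20 deg
  cos(20 deg) = 0.9397, sin(20 deg) = 0.3420
  joint[4] = (1.9480, -14.9481) + 6.9 * (0.9397, 0.3420) = (1.9480 + 6.4839, -14.9481 + 2.3599) = (8.4319, -12.5882)
End effector: (8.4319, -12.5882)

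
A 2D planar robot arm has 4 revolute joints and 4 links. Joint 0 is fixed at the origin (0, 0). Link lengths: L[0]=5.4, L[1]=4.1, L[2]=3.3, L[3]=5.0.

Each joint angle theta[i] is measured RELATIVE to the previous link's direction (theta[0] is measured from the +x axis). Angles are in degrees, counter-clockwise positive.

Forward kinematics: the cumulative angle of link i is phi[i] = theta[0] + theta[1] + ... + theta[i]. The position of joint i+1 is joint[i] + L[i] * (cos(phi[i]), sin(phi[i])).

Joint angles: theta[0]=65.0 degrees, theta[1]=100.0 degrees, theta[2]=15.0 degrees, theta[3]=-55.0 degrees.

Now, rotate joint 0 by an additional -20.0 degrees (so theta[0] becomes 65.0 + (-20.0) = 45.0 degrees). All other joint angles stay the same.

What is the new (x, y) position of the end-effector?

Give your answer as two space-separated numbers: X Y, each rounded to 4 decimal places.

Answer: -3.9352 12.1283

Derivation:
joint[0] = (0.0000, 0.0000)  (base)
link 0: phi[0] = 45 = 45 deg
  cos(45 deg) = 0.7071, sin(45 deg) = 0.7071
  joint[1] = (0.0000, 0.0000) + 5.4 * (0.7071, 0.7071) = (0.0000 + 3.8184, 0.0000 + 3.8184) = (3.8184, 3.8184)
link 1: phi[1] = 45 + 100 = 145 deg
  cos(145 deg) = -0.8192, sin(145 deg) = 0.5736
  joint[2] = (3.8184, 3.8184) + 4.1 * (-0.8192, 0.5736) = (3.8184 + -3.3585, 3.8184 + 2.3517) = (0.4599, 6.1700)
link 2: phi[2] = 45 + 100 + 15 = 160 deg
  cos(160 deg) = -0.9397, sin(160 deg) = 0.3420
  joint[3] = (0.4599, 6.1700) + 3.3 * (-0.9397, 0.3420) = (0.4599 + -3.1010, 6.1700 + 1.1287) = (-2.6411, 7.2987)
link 3: phi[3] = 45 + 100 + 15 + -55 = 105 deg
  cos(105 deg) = -0.2588, sin(105 deg) = 0.9659
  joint[4] = (-2.6411, 7.2987) + 5 * (-0.2588, 0.9659) = (-2.6411 + -1.2941, 7.2987 + 4.8296) = (-3.9352, 12.1283)
End effector: (-3.9352, 12.1283)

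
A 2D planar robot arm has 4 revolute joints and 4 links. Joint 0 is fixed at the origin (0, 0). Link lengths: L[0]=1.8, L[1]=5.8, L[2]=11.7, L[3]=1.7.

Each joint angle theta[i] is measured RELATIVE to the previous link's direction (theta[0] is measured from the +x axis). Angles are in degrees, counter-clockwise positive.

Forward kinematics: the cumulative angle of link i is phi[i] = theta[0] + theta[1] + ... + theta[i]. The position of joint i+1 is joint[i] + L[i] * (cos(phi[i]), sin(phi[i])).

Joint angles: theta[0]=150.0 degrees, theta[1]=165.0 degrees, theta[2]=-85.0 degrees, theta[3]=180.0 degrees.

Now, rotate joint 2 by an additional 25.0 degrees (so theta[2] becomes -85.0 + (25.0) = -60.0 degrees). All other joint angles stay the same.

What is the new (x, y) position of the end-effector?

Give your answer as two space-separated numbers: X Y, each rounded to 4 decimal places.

joint[0] = (0.0000, 0.0000)  (base)
link 0: phi[0] = 150 = 150 deg
  cos(150 deg) = -0.8660, sin(150 deg) = 0.5000
  joint[1] = (0.0000, 0.0000) + 1.8 * (-0.8660, 0.5000) = (0.0000 + -1.5588, 0.0000 + 0.9000) = (-1.5588, 0.9000)
link 1: phi[1] = 150 + 165 = 315 deg
  cos(315 deg) = 0.7071, sin(315 deg) = -0.7071
  joint[2] = (-1.5588, 0.9000) + 5.8 * (0.7071, -0.7071) = (-1.5588 + 4.1012, 0.9000 + -4.1012) = (2.5424, -3.2012)
link 2: phi[2] = 150 + 165 + -60 = 255 deg
  cos(255 deg) = -0.2588, sin(255 deg) = -0.9659
  joint[3] = (2.5424, -3.2012) + 11.7 * (-0.2588, -0.9659) = (2.5424 + -3.0282, -3.2012 + -11.3013) = (-0.4858, -14.5026)
link 3: phi[3] = 150 + 165 + -60 + 180 = 435 deg
  cos(435 deg) = 0.2588, sin(435 deg) = 0.9659
  joint[4] = (-0.4858, -14.5026) + 1.7 * (0.2588, 0.9659) = (-0.4858 + 0.4400, -14.5026 + 1.6421) = (-0.0458, -12.8605)
End effector: (-0.0458, -12.8605)

Answer: -0.0458 -12.8605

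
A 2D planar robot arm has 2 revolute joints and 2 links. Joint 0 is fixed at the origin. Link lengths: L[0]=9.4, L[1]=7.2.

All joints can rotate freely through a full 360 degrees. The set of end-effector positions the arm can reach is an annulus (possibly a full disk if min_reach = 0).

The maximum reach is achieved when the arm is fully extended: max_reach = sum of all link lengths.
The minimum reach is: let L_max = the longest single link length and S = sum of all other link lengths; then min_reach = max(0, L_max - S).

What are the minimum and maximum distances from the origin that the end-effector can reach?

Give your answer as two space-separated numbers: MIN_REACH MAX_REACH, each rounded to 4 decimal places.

Link lengths: [9.4, 7.2]
max_reach = 9.4 + 7.2 = 16.6
L_max = max([9.4, 7.2]) = 9.4
S (sum of others) = 16.6 - 9.4 = 7.2
min_reach = max(0, 9.4 - 7.2) = max(0, 2.2) = 2.2

Answer: 2.2000 16.6000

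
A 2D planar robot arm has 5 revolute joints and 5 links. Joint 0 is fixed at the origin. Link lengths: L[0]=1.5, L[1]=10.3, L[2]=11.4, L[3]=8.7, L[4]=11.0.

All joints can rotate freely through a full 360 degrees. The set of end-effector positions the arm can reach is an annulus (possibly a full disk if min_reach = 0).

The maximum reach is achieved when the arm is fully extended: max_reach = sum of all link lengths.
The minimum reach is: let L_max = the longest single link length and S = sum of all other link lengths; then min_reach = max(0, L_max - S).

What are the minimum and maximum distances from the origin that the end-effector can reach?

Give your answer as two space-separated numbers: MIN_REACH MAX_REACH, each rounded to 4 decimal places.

Link lengths: [1.5, 10.3, 11.4, 8.7, 11.0]
max_reach = 1.5 + 10.3 + 11.4 + 8.7 + 11 = 42.9
L_max = max([1.5, 10.3, 11.4, 8.7, 11.0]) = 11.4
S (sum of others) = 42.9 - 11.4 = 31.5
min_reach = max(0, 11.4 - 31.5) = max(0, -20.1) = 0

Answer: 0.0000 42.9000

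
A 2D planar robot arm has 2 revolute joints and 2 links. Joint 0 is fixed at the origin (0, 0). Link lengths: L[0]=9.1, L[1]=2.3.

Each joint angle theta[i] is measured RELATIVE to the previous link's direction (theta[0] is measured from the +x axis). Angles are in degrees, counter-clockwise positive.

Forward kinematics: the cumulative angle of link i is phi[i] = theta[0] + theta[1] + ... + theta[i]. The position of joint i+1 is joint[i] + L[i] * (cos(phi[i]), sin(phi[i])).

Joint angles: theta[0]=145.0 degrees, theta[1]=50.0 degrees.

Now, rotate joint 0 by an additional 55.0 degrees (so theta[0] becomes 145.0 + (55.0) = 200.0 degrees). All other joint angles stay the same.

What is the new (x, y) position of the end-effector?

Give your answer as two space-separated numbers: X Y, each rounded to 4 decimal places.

joint[0] = (0.0000, 0.0000)  (base)
link 0: phi[0] = 200 = 200 deg
  cos(200 deg) = -0.9397, sin(200 deg) = -0.3420
  joint[1] = (0.0000, 0.0000) + 9.1 * (-0.9397, -0.3420) = (0.0000 + -8.5512, 0.0000 + -3.1124) = (-8.5512, -3.1124)
link 1: phi[1] = 200 + 50 = 250 deg
  cos(250 deg) = -0.3420, sin(250 deg) = -0.9397
  joint[2] = (-8.5512, -3.1124) + 2.3 * (-0.3420, -0.9397) = (-8.5512 + -0.7866, -3.1124 + -2.1613) = (-9.3378, -5.2737)
End effector: (-9.3378, -5.2737)

Answer: -9.3378 -5.2737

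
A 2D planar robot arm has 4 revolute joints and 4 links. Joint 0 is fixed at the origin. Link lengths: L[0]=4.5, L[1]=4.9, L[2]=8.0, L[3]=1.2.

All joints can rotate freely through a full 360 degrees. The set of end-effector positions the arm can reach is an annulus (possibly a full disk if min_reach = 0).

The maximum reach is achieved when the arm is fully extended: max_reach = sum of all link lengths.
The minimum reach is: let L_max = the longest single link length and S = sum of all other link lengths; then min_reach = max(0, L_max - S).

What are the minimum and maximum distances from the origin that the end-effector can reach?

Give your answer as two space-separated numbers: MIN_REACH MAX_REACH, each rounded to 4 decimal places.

Answer: 0.0000 18.6000

Derivation:
Link lengths: [4.5, 4.9, 8.0, 1.2]
max_reach = 4.5 + 4.9 + 8 + 1.2 = 18.6
L_max = max([4.5, 4.9, 8.0, 1.2]) = 8
S (sum of others) = 18.6 - 8 = 10.6
min_reach = max(0, 8 - 10.6) = max(0, -2.6) = 0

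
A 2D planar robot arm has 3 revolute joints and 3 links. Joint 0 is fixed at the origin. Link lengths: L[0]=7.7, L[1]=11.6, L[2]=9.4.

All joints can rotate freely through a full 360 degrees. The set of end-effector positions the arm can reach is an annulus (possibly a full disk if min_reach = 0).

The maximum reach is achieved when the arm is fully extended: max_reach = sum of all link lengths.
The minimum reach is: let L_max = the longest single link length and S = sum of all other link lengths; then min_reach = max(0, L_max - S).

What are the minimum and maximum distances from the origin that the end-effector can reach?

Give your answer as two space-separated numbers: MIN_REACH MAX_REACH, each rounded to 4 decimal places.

Answer: 0.0000 28.7000

Derivation:
Link lengths: [7.7, 11.6, 9.4]
max_reach = 7.7 + 11.6 + 9.4 = 28.7
L_max = max([7.7, 11.6, 9.4]) = 11.6
S (sum of others) = 28.7 - 11.6 = 17.1
min_reach = max(0, 11.6 - 17.1) = max(0, -5.5) = 0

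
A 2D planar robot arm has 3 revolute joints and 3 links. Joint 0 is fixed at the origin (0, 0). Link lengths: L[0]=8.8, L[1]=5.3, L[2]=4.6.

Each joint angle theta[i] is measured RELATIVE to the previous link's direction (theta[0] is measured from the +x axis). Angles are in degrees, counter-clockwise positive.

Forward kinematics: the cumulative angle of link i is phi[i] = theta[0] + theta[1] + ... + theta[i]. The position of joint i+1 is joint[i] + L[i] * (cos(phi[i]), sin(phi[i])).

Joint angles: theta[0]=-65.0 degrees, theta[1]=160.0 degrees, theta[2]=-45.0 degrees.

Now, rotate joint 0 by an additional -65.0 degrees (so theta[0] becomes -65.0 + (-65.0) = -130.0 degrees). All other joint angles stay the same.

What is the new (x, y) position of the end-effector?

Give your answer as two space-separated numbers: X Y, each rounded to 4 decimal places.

Answer: 3.3767 -5.2818

Derivation:
joint[0] = (0.0000, 0.0000)  (base)
link 0: phi[0] = -130 = -130 deg
  cos(-130 deg) = -0.6428, sin(-130 deg) = -0.7660
  joint[1] = (0.0000, 0.0000) + 8.8 * (-0.6428, -0.7660) = (0.0000 + -5.6565, 0.0000 + -6.7412) = (-5.6565, -6.7412)
link 1: phi[1] = -130 + 160 = 30 deg
  cos(30 deg) = 0.8660, sin(30 deg) = 0.5000
  joint[2] = (-5.6565, -6.7412) + 5.3 * (0.8660, 0.5000) = (-5.6565 + 4.5899, -6.7412 + 2.6500) = (-1.0666, -4.0912)
link 2: phi[2] = -130 + 160 + -45 = -15 deg
  cos(-15 deg) = 0.9659, sin(-15 deg) = -0.2588
  joint[3] = (-1.0666, -4.0912) + 4.6 * (0.9659, -0.2588) = (-1.0666 + 4.4433, -4.0912 + -1.1906) = (3.3767, -5.2818)
End effector: (3.3767, -5.2818)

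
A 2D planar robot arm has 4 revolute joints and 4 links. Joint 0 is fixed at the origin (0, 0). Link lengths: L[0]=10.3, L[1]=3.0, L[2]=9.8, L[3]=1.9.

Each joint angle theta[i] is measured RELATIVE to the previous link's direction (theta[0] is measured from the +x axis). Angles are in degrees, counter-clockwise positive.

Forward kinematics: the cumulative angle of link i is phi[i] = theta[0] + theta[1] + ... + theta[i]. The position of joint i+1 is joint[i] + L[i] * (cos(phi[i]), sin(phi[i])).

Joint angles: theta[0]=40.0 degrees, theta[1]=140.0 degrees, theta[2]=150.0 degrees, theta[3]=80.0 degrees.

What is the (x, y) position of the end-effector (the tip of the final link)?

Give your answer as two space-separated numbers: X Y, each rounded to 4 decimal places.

joint[0] = (0.0000, 0.0000)  (base)
link 0: phi[0] = 40 = 40 deg
  cos(40 deg) = 0.7660, sin(40 deg) = 0.6428
  joint[1] = (0.0000, 0.0000) + 10.3 * (0.7660, 0.6428) = (0.0000 + 7.8903, 0.0000 + 6.6207) = (7.8903, 6.6207)
link 1: phi[1] = 40 + 140 = 180 deg
  cos(180 deg) = -1.0000, sin(180 deg) = 0.0000
  joint[2] = (7.8903, 6.6207) + 3 * (-1.0000, 0.0000) = (7.8903 + -3.0000, 6.6207 + 0.0000) = (4.8903, 6.6207)
link 2: phi[2] = 40 + 140 + 150 = 330 deg
  cos(330 deg) = 0.8660, sin(330 deg) = -0.5000
  joint[3] = (4.8903, 6.6207) + 9.8 * (0.8660, -0.5000) = (4.8903 + 8.4870, 6.6207 + -4.9000) = (13.3773, 1.7207)
link 3: phi[3] = 40 + 140 + 150 + 80 = 410 deg
  cos(410 deg) = 0.6428, sin(410 deg) = 0.7660
  joint[4] = (13.3773, 1.7207) + 1.9 * (0.6428, 0.7660) = (13.3773 + 1.2213, 1.7207 + 1.4555) = (14.5986, 3.1762)
End effector: (14.5986, 3.1762)

Answer: 14.5986 3.1762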